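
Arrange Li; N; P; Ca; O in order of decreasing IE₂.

Li > O > N > P > Ca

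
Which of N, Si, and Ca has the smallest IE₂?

After 1 electron has been removed, what remains? N⁺ still has 4 valence electrons; Si⁺ still has 3 valence electrons; Ca⁺ still has 1 valence electron.
All are still removing valence electrons, so compare the +1 ions as you would atoms: IE_2 generally rises across a period (higher Z_eff) and falls down a group (larger shell), subject to the usual subshell exceptions.
Valence configurations: N⁺ [He]2s²2p², Si⁺ [Ne]3s²3p¹, Ca⁺ [Ar]4s¹.
Approximate IE_2 values (kJ/mol): N 2856, Si 1577, Ca 1145.
So the second ionization energies run Ca < Si < N.

Ca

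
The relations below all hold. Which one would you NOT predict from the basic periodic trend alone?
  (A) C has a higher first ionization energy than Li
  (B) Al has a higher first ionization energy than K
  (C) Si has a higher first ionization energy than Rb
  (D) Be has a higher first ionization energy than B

(D)

The general trend: first ionization energy increases across a period and decreases down a group.
(A) C (period 2, group 14) vs Li (period 2, group 1): the stated order agrees with the simple trend.
(B) Al (period 3, group 13) vs K (period 4, group 1): the stated order agrees with the simple trend.
(C) Si (period 3, group 14) vs Rb (period 5, group 1): the stated order agrees with the simple trend.
(D) Be (period 2, group 2) vs B (period 2, group 13): the stated order contradicts the simple trend.
The exception is (D): removing B's lone 2p electron is easier than breaking Be's filled 2s².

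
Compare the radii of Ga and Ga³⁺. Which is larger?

Ga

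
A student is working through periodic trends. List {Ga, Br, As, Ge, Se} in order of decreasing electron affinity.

Br, Se, Ge, As, Ga

Ga is in period 4, group 13; Ge is in period 4, group 14; As is in period 4, group 15; Se is in period 4, group 16; Br is in period 4, group 17.
EA tends to increase across a period and decrease down a group, though the pattern is less regular than for IE or radius.
All lie in period 4; the across-period trend (electron affinity increases left to right) applies, with the exception below.
Note the exception: Ge has a higher electron affinity than As, contrary to the simple trend — adding an electron to As's half-filled 4p³ is unfavourable, so Ge (4p²) has the more exothermic EA.
Tabulated electron affinity (kJ/mol): Ga 29, Ge 119, As 78, Se 195, Br 325.
So from highest to lowest: Br > Se > Ge > As > Ga.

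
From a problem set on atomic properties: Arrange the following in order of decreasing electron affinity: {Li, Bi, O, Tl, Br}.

Br > O > Bi > Li > Tl

Li is in period 2, group 1; O is in period 2, group 16; Br is in period 4, group 17; Tl is in period 6, group 13; Bi is in period 6, group 15.
Atoms with high Z_eff and room in the valence shell (especially the halogens) have the most exothermic electron affinities.
Here both period and group differ, so the two effects have to be weighed against each other.
Li > Tl: period and group pull opposite ways; the down-group shift dominates (60 vs 19 kJ/mol).
Bi > Li: the two effects oppose for this pair; the across-period effect wins (91 vs 60 kJ/mol).
O > Bi: relative to Bi, both the across-period and down-group shifts push O's electron affinity up.
Br > O: period and group pull opposite ways; the across-period shift dominates (325 vs 141 kJ/mol).
For reference (kJ/mol): Li 60, O 141, Br 325, Tl 19, Bi 91.
So from highest to lowest: Br > O > Bi > Li > Tl.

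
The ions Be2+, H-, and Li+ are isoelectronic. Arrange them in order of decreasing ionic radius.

All of these have 2 electrons, so size is governed by nuclear charge alone: the more protons, the stronger the pull on the same electron cloud, and the smaller the ion.
Nuclear charges: Be2+ (Z=4), Li+ (Z=3), H- (Z=1).
Largest to smallest: H- > Li+ > Be2+.

H- > Li+ > Be2+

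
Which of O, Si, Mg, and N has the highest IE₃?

Mg

After 2 electrons have been removed, what remains? O²⁺ still has 4 valence electrons; Si²⁺ still has 2 valence electrons; Mg²⁺ is the bare [Ne] core; N²⁺ still has 3 valence electrons.
Core electrons are held far more tightly than valence electrons, so Mg tops the IE_3 order.
Valence configurations: O²⁺ [He]2s²2p², Si²⁺ [Ne]3s², N²⁺ [He]2s²2p¹.
Approximate IE_3 values (kJ/mol): O 5300, Si 3232, Mg 7733, N 4578.
So the third ionization energies run Si < N < O < Mg.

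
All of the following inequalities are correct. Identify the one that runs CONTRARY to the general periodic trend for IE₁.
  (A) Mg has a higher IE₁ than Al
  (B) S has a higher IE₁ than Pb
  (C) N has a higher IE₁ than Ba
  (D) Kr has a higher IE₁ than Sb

The general trend: IE₁ increases across a period and decreases down a group.
(A) Mg (period 3, group 2) vs Al (period 3, group 13): the stated order contradicts the simple trend.
(B) S (period 3, group 16) vs Pb (period 6, group 14): the stated order agrees with the simple trend.
(C) N (period 2, group 15) vs Ba (period 6, group 2): the stated order agrees with the simple trend.
(D) Kr (period 4, group 18) vs Sb (period 5, group 15): the stated order agrees with the simple trend.
The exception is (A): Al's single 3p electron is easier to remove than one from Mg's filled 3s².

(A)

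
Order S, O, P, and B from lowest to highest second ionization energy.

Consider each +1 ion: S⁺ still has 5 valence electrons; O⁺ still has 5 valence electrons; P⁺ still has 4 valence electrons; B⁺ still has 2 valence electrons.
All are still removing valence electrons, so compare the +1 ions as you would atoms: IE_2 generally rises across a period (higher Z_eff) and falls down a group (larger shell), subject to the usual subshell exceptions.
Valence configurations: S⁺ [Ne]3s²3p³, O⁺ [He]2s²2p³, P⁺ [Ne]3s²3p², B⁺ [He]2s².
The numbers (kJ/mol): S 2252, O 3388, P 1907, B 2427.
Putting it together, IE_2: P < S < B < O.

P < S < B < O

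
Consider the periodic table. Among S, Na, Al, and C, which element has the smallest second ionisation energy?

Al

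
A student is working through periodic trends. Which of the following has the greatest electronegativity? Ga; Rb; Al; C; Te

C

C is in period 2, group 14; Al is in period 3, group 13; Ga is in period 4, group 13; Rb is in period 5, group 1; Te is in period 5, group 16.
Electronegativity increases across a period and decreases down a group, tracking effective nuclear charge and atomic size.
These span different periods and groups, so the two trends combine.
Al > Rb: both effects reinforce here, so Al is clearly the higher of the two.
Ga > Al: this pair runs against the simple trend — see the exception note.
Te > Ga: period and group pull opposite ways; the across-period shift dominates (2.10 vs 1.81).
C > Te: period and group pull opposite ways; the down-group shift dominates (2.55 vs 2.10).
Note the exception: Ga has a higher electronegativity than Al, contrary to the simple trend — poor shielding by filled d (and f) subshells raises the heavier element's effective nuclear charge more than the simple down-group trend predicts.
Tabulated electronegativity (Pauling): C 2.55, Al 1.61, Ga 1.81, Rb 0.82, Te 2.10.
The greatest electronegativity among these belongs to C.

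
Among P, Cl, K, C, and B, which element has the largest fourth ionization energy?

B

After 3 electrons have been removed, what remains? P³⁺ still has 2 valence electrons; Cl³⁺ still has 4 valence electrons; K³⁺ is already 2 electrons into the core; C³⁺ still has 1 valence electron; B³⁺ is the bare [He] core.
Usually core removal costs more than valence removal, but here the competition is close: a tightly held n=2 valence electron can cost more to remove than an n=3 core electron, so the actual values have to decide it.
Valence configurations: P³⁺ [Ne]3s², Cl³⁺ [Ne]3s²3p², C³⁺ [He]2s¹.
Tabulated IE_4 (kJ/mol): P 4964, Cl 5159, K 5877, C 6223, B 25026.
Overall IE_4 order: P < Cl < K < C < B.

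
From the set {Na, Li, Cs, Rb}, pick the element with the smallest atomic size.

Li is in period 2, group 1; Na is in period 3, group 1; Rb is in period 5, group 1; Cs is in period 6, group 1.
Across a period the added protons contract the valence shell; down a group each new principal shell makes the atom larger.
All are in group 1, so atomic radius increases down the group.
The smallest atomic size among these belongs to Li.

Li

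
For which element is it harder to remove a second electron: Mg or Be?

Be

Consider each +1 ion: Mg⁺ still has 1 valence electron; Be⁺ still has 1 valence electron.
All are still removing valence electrons, so compare the +1 ions as you would atoms: IE_2 generally rises across a period (higher Z_eff) and falls down a group (larger shell), subject to the usual subshell exceptions.
Valence configurations: Mg⁺ [Ne]3s¹, Be⁺ [He]2s¹.
Tabulated IE_2 (kJ/mol): Mg 1451, Be 1757.
So the second ionization energies run Mg < Be.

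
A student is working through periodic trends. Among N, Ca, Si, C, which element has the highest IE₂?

Consider each +1 ion: N⁺ still has 4 valence electrons; Ca⁺ still has 1 valence electron; Si⁺ still has 3 valence electrons; C⁺ still has 3 valence electrons.
All are still removing valence electrons, so compare the +1 ions as you would atoms: IE_2 generally rises across a period (higher Z_eff) and falls down a group (larger shell), subject to the usual subshell exceptions.
Valence configurations: N⁺ [He]2s²2p², Ca⁺ [Ar]4s¹, Si⁺ [Ne]3s²3p¹, C⁺ [He]2s²2p¹.
Approximate IE_2 values (kJ/mol): N 2856, Ca 1145, Si 1577, C 2353.
So the second ionization energies run Ca < Si < C < N.

N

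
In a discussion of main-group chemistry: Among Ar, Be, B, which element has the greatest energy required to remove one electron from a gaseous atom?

Be is in period 2, group 2; B is in period 2, group 13; Ar is in period 3, group 18.
Across a period the outer electron is held more tightly (higher IE₁); down a group it sits in a higher shell, more shielded, and comes off more easily.
These span different periods and groups, so the two trends combine.
Be > B: this pair runs against the simple trend — see the exception note.
Ar > Be: the two effects oppose for this pair; the across-period effect wins (1521 vs 900 kJ/mol).
Note the exception: Be has a higher first ionization energy than B, contrary to the simple trend — removing B's lone 2p electron is easier than breaking Be's filled 2s².
Tabulated first ionization energy (kJ/mol): Be 900, B 801, Ar 1521.
The greatest energy required to remove one electron from a gaseous atom among these belongs to Ar.

Ar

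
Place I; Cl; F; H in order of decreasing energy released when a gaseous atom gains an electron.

H is in period 1, group 1; F is in period 2, group 17; Cl is in period 3, group 17; I is in period 5, group 17.
Atoms with high Z_eff and room in the valence shell (especially the halogens) have the most exothermic electron affinities.
Here both period and group differ, so the two effects have to be weighed against each other.
I > H: period and group pull opposite ways; the across-period shift dominates (295 vs 73 kJ/mol).
F > I: F sits above I in group 17, so the down-group effect alone puts F higher.
Cl > F: this pair runs against the simple trend — see the exception note.
Note the exception: Cl has a higher electron affinity than F, contrary to the simple trend — F's small 2p subshell makes the incoming electron feel strong e⁻–e⁻ repulsion, so Cl actually releases more energy on gaining an electron.
Tabulated electron affinity (kJ/mol): H 73, F 328, Cl 349, I 295.
So from highest to lowest: Cl > F > I > H.

Cl > F > I > H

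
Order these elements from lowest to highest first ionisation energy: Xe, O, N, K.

N is in period 2, group 15; O is in period 2, group 16; K is in period 4, group 1; Xe is in period 5, group 18.
IE₁ increases left→right with effective nuclear charge and decreases top→bottom as the valence shell moves farther out.
These span different periods and groups, so the two trends combine.
Xe > K: period and group pull opposite ways; the across-period shift dominates (1170 vs 419 kJ/mol).
O > Xe: the two effects oppose for this pair; the down-group effect wins (1314 vs 1170 kJ/mol).
N > O: this pair runs against the simple trend — see the exception note.
Note the exception: N has a higher first ionization energy than O, contrary to the simple trend — pairing an electron in O's 2p⁴ costs repulsion energy, so O ionizes more easily than half-filled N (2p³).
Approximate values (kJ/mol): N 1402, O 1314, K 419, Xe 1170.
So from lowest to highest: K < Xe < O < N.

K, Xe, O, N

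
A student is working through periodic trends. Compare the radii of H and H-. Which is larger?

Forming H- adds 1 electron to H. More electron–electron repulsion in the same shell, with unchanged nuclear charge, lets the cloud expand.
An anion is larger than its parent atom: H- > H.

H-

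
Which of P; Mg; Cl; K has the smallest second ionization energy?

Mg

Consider each +1 ion: P⁺ still has 4 valence electrons; Mg⁺ still has 1 valence electron; Cl⁺ still has 6 valence electrons; K⁺ is the bare [Ar] core.
Pulling an electron out of a noble-gas core costs far more than removing a remaining valence electron, so K sits at the high end of IE_2.
Valence configurations: P⁺ [Ne]3s²3p², Mg⁺ [Ne]3s¹, Cl⁺ [Ne]3s²3p⁴.
Approximate IE_2 values (kJ/mol): P 1907, Mg 1451, Cl 2298, K 3052.
Hence IE_2: Mg < P < Cl < K.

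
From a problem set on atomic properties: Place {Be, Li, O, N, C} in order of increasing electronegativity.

Li, Be, C, N, O

Li is in period 2, group 1; Be is in period 2, group 2; C is in period 2, group 14; N is in period 2, group 15; O is in period 2, group 16.
Smaller atoms with higher effective nuclear charge are more electronegative.
All lie in period 2, so electronegativity increases left to right.
So from lowest to highest: Li < Be < C < N < O.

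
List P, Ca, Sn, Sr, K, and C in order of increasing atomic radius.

C < P < Sn < Ca < Sr < K

C is in period 2, group 14; P is in period 3, group 15; K is in period 4, group 1; Ca is in period 4, group 2; Sr is in period 5, group 2; Sn is in period 5, group 14.
Radius decreases left→right (rising Z_eff, same n) and increases top→bottom (higher n).
Here both period and group differ, so the two effects have to be weighed against each other.
P > C: period and group pull opposite ways; the down-group shift dominates (111 vs 75 pm).
Sn > P: relative to P, both the across-period and down-group shifts push Sn's atomic radius up.
Ca > Sn: period and group pull opposite ways; the across-period shift dominates (171 vs 140 pm).
Sr > Ca: Sr sits below Ca in group 2, so the down-group effect alone puts Sr larger.
K > Sr: the two effects oppose for this pair; the across-period effect wins (196 vs 185 pm).
Tabulated atomic radius (pm): C 75, P 111, K 196, Ca 171, Sr 185, Sn 140.
So from smallest to largest: C < P < Sn < Ca < Sr < K.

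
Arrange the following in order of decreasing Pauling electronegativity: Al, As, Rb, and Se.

Se > As > Al > Rb

EN rises left→right (higher Z_eff, smaller atoms) and falls top→bottom (larger, more shielded atoms).
These span different periods and groups, so the two trends combine.
Al > Rb: relative to Rb, both the across-period and down-group shifts push Al's electronegativity up.
As > Al: period and group pull opposite ways; the across-period shift dominates (2.18 vs 1.61).
Se > As: both are in period 4; the period trend gives Se the larger value.
For reference (Pauling): Al 1.61, As 2.18, Se 2.55, Rb 0.82.
So from highest to lowest: Se > As > Al > Rb.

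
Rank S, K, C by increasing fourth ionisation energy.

S < K < C

The fourth ionization energy removes an electron from the +3 ion. For each element: S³⁺ still has 3 valence electrons; K³⁺ is already 2 electrons into the core; C³⁺ still has 1 valence electron.
Usually core removal costs more than valence removal, but here the competition is close: a tightly held n=2 valence electron can cost more to remove than an n=3 core electron, so the actual values have to decide it.
Valence configurations: S³⁺ [Ne]3s²3p¹, C³⁺ [He]2s¹.
The numbers (kJ/mol): S 4556, K 5877, C 6223.
Overall IE_4 order: S < K < C.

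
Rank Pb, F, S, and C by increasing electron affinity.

C is in period 2, group 14; F is in period 2, group 17; S is in period 3, group 16; Pb is in period 6, group 14.
Atoms with high Z_eff and room in the valence shell (especially the halogens) have the most exothermic electron affinities.
Here both period and group differ, so the two effects have to be weighed against each other.
C > Pb: C sits above Pb in group 14, so the down-group effect alone puts C higher.
S > C: the two effects oppose for this pair; the across-period effect wins (200 vs 122 kJ/mol).
F > S: relative to S, both the across-period and down-group shifts push F's electron affinity up.
Tabulated electron affinity (kJ/mol): C 122, F 328, S 200, Pb 35.
So from lowest to highest: Pb < C < S < F.

Pb, C, S, F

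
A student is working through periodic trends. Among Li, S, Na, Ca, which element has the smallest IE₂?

IE_2 is the cost of taking one more electron from the +1 cation: Li⁺ is the bare [He] core; S⁺ still has 5 valence electrons; Na⁺ is the bare [Ne] core; Ca⁺ still has 1 valence electron.
Breaking into a closed-shell core is much more expensive than removing a leftover valence electron — Na and Li have the largest IE_2 here.
Valence configurations: S⁺ [Ne]3s²3p³, Ca⁺ [Ar]4s¹.
The numbers (kJ/mol): Li 7298, S 2252, Na 4562, Ca 1145.
Overall IE_2 order: Ca < S < Na < Li.

Ca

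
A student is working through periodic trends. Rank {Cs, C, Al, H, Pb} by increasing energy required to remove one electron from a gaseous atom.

H is in period 1, group 1; C is in period 2, group 14; Al is in period 3, group 13; Cs is in period 6, group 1; Pb is in period 6, group 14.
Removing the outermost electron gets harder across a period and easier down a group.
Neither a single period nor a single group — weigh both effects.
Al > Cs: relative to Cs, both the across-period and down-group shifts push Al's first ionization energy up.
Pb > Al: the two effects oppose for this pair; the across-period effect wins (716 vs 578 kJ/mol).
C > Pb: they share group 14; the group trend gives C the larger value.
H > C: the two effects oppose for this pair; the down-group effect wins (1312 vs 1086 kJ/mol).
Tabulated first ionization energy (kJ/mol): H 1312, C 1086, Al 578, Cs 376, Pb 716.
So from lowest to highest: Cs < Al < Pb < C < H.

Cs, Al, Pb, C, H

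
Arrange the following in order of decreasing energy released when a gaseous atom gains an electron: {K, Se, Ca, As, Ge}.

Se > Ge > As > K > Ca

K is in period 4, group 1; Ca is in period 4, group 2; Ge is in period 4, group 14; As is in period 4, group 15; Se is in period 4, group 16.
EA tends to increase across a period and decrease down a group, though the pattern is less regular than for IE or radius.
All lie in period 4; the across-period trend (electron affinity increases left to right) applies, with the exception below.
Note the exception: K has a higher electron affinity than Ca, contrary to the simple trend — adding an electron to Ca (ns²) has to open a new, higher-energy np subshell, which is unfavourable.
Note the exception: Ge has a higher electron affinity than As, contrary to the simple trend — adding an electron to As's half-filled 4p³ is unfavourable, so Ge (4p²) has the more exothermic EA.
For reference (kJ/mol): K 48, Ca 2, Ge 119, As 78, Se 195.
So from highest to lowest: Se > Ge > As > K > Ca.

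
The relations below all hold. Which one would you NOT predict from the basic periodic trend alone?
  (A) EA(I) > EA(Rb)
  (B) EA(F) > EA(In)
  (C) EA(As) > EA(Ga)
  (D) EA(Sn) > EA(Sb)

The general trend: electron affinity increases across a period and decreases down a group.
(A) I (period 5, group 17) vs Rb (period 5, group 1): the stated order agrees with the simple trend.
(B) F (period 2, group 17) vs In (period 5, group 13): the stated order agrees with the simple trend.
(C) As (period 4, group 15) vs Ga (period 4, group 13): the stated order agrees with the simple trend.
(D) Sn (period 5, group 14) vs Sb (period 5, group 15): the stated order contradicts the simple trend.
The exception is (D): adding an electron to Sb's half-filled 5p³ is unfavourable, so Sn has the more exothermic EA.

(D)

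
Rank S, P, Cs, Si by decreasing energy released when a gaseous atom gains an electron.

S > Si > P > Cs

Atoms with high Z_eff and room in the valence shell (especially the halogens) have the most exothermic electron affinities.
These span different periods and groups, so the two trends combine.
P > Cs: relative to Cs, both the across-period and down-group shifts push P's electron affinity up.
Si > P: this pair runs against the simple trend — see the exception note.
S > Si: S lies to the right of Si in period 3, so the across-period effect alone puts S higher.
Note the exception: Si has a higher electron affinity than P, contrary to the simple trend — adding an electron to P's half-filled 3p³ is unfavourable, so Si (3p²) has the more exothermic EA.
Approximate values (kJ/mol): Si 134, P 72, S 200, Cs 46.
So from highest to lowest: S > Si > P > Cs.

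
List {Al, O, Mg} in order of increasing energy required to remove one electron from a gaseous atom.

Al, Mg, O

O is in period 2, group 16; Mg is in period 3, group 2; Al is in period 3, group 13.
First ionization energy rises across a period (greater Z_eff holds electrons more tightly) and falls down a group (valence electrons are farther from the nucleus).
Here both period and group differ, so the two effects have to be weighed against each other.
Mg > Al: this pair runs against the simple trend — see the exception note.
O > Mg: both effects reinforce here, so O is clearly the higher of the two.
Note the exception: Mg has a higher first ionization energy than Al, contrary to the simple trend — Al's single 3p electron is easier to remove than one from Mg's filled 3s².
For reference (kJ/mol): O 1314, Mg 738, Al 578.
So from lowest to highest: Al < Mg < O.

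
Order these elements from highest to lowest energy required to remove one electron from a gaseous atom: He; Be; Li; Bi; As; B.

He is in period 1, group 18; Li is in period 2, group 1; Be is in period 2, group 2; B is in period 2, group 13; As is in period 4, group 15; Bi is in period 6, group 15.
First ionization energy rises across a period (greater Z_eff holds electrons more tightly) and falls down a group (valence electrons are farther from the nucleus).
Neither a single period nor a single group — weigh both effects.
Bi > Li: the two effects oppose for this pair; the across-period effect wins (703 vs 520 kJ/mol).
B > Bi: the two effects oppose for this pair; the down-group effect wins (801 vs 703 kJ/mol).
Be > B: this pair runs against the simple trend — see the exception note.
As > Be: the two effects oppose for this pair; the across-period effect wins (947 vs 900 kJ/mol).
He > As: relative to As, both the across-period and down-group shifts push He's first ionization energy up.
Note the exception: Be has a higher first ionization energy than B, contrary to the simple trend — removing B's lone 2p electron is easier than breaking Be's filled 2s².
Tabulated first ionization energy (kJ/mol): He 2372, Li 520, Be 900, B 801, As 947, Bi 703.
So from highest to lowest: He > As > Be > B > Bi > Li.

He > As > Be > B > Bi > Li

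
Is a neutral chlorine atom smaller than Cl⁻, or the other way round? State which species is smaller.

Cl

Forming Cl⁻ adds 1 electron to Cl. More electron–electron repulsion in the same shell, with unchanged nuclear charge, lets the cloud expand.
An anion is larger than its parent atom: Cl⁻ > Cl.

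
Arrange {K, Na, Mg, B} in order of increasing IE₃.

The third ionization energy removes an electron from the +2 ion. For each element: K²⁺ is already 1 electron into the core; Na²⁺ is already 1 electron into the core; Mg²⁺ is the bare [Ne] core; B²⁺ still has 1 valence electron.
Core electrons are held far more tightly than valence electrons, so K, Na and Mg top the IE_3 order.
The numbers (kJ/mol): K 4420, Na 6910, Mg 7733, B 3660.
Overall IE_3 order: B < K < Na < Mg.

B, K, Na, Mg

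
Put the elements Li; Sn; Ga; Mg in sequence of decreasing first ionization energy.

Li is in period 2, group 1; Mg is in period 3, group 2; Ga is in period 4, group 13; Sn is in period 5, group 14.
First ionization energy rises across a period (greater Z_eff holds electrons more tightly) and falls down a group (valence electrons are farther from the nucleus).
A diagonal step moves right (one effect) and down (the opposite effect) at once.
Ga > Li: period and group pull opposite ways; the across-period shift dominates (579 vs 520 kJ/mol).
Sn > Ga: the two effects oppose for this pair; the across-period effect wins (709 vs 579 kJ/mol).
Mg > Sn: the two effects oppose for this pair; the down-group effect wins (738 vs 709 kJ/mol).
For reference (kJ/mol): Li 520, Mg 738, Ga 579, Sn 709.
So from highest to lowest: Mg > Sn > Ga > Li.

Mg > Sn > Ga > Li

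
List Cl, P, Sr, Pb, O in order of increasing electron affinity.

O is in period 2, group 16; P is in period 3, group 15; Cl is in period 3, group 17; Sr is in period 5, group 2; Pb is in period 6, group 14.
EA tends to increase across a period and decrease down a group, though the pattern is less regular than for IE or radius.
Neither a single period nor a single group — weigh both effects.
Pb > Sr: period and group pull opposite ways; the across-period shift dominates (35 vs 5 kJ/mol).
P > Pb: both effects reinforce here, so P is clearly the higher of the two.
O > P: relative to P, both the across-period and down-group shifts push O's electron affinity up.
Cl > O: the two effects oppose for this pair; the across-period effect wins (349 vs 141 kJ/mol).
Tabulated electron affinity (kJ/mol): O 141, P 72, Cl 349, Sr 5, Pb 35.
So from lowest to highest: Sr < Pb < P < O < Cl.

Sr < Pb < P < O < Cl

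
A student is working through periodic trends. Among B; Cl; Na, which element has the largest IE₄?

Consider each +3 ion: B³⁺ is the bare [He] core; Cl³⁺ still has 4 valence electrons; Na³⁺ is already 2 electrons into the core.
Breaking into a closed-shell core is much more expensive than removing a leftover valence electron — Na and B have the largest IE_4 here.
The numbers (kJ/mol): B 25026, Cl 5159, Na 9543.
So the fourth ionization energies run Cl < Na < B.

B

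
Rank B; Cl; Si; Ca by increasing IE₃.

IE_3 is the cost of taking one more electron from the +2 cation: B²⁺ still has 1 valence electron; Cl²⁺ still has 5 valence electrons; Si²⁺ still has 2 valence electrons; Ca²⁺ is the bare [Ar] core.
Breaking into a closed-shell core is much more expensive than removing a leftover valence electron — Ca has the largest IE_3 here.
Valence configurations: B²⁺ [He]2s¹, Cl²⁺ [Ne]3s²3p³, Si²⁺ [Ne]3s².
Approximate IE_3 values (kJ/mol): B 3660, Cl 3822, Si 3232, Ca 4912.
Hence IE_3: Si < B < Cl < Ca.

Si < B < Cl < Ca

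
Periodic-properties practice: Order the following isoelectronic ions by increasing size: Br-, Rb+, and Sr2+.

Sr2+ < Rb+ < Br-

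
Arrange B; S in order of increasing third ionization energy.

The third ionization energy removes an electron from the +2 ion. For each element: B²⁺ still has 1 valence electron; S²⁺ still has 4 valence electrons.
All are still removing valence electrons, so compare the +2 ions as you would atoms: IE_3 generally rises across a period (higher Z_eff) and falls down a group (larger shell), subject to the usual subshell exceptions.
Valence configurations: B²⁺ [He]2s¹, S²⁺ [Ne]3s²3p².
The numbers (kJ/mol): B 3660, S 3357.
So the third ionization energies run S < B.

S < B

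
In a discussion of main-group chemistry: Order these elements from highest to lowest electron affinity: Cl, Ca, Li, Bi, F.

Li is in period 2, group 1; F is in period 2, group 17; Cl is in period 3, group 17; Ca is in period 4, group 2; Bi is in period 6, group 15.
Electron affinity generally becomes more exothermic across a period toward the halogens and less exothermic down a group.
Neither a single period nor a single group — weigh both effects.
Li > Ca: period and group pull opposite ways; the down-group shift dominates (60 vs 2 kJ/mol).
Bi > Li: period and group pull opposite ways; the across-period shift dominates (91 vs 60 kJ/mol).
F > Bi: both effects reinforce here, so F is clearly the higher of the two.
Cl > F: this pair runs against the simple trend — see the exception note.
Note the exception: Cl has a higher electron affinity than F, contrary to the simple trend — F's small 2p subshell makes the incoming electron feel strong e⁻–e⁻ repulsion, so Cl actually releases more energy on gaining an electron.
Tabulated electron affinity (kJ/mol): Li 60, F 328, Cl 349, Ca 2, Bi 91.
So from highest to lowest: Cl > F > Bi > Li > Ca.

Cl > F > Bi > Li > Ca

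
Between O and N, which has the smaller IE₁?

N is in period 2, group 15; O is in period 2, group 16.
IE₁ increases left→right with effective nuclear charge and decreases top→bottom as the valence shell moves farther out.
All lie in period 2; the across-period trend (first ionization energy increases left to right) applies, with the exception below.
Note the exception: N has a higher first ionization energy than O, contrary to the simple trend — pairing an electron in O's 2p⁴ costs repulsion energy, so O ionizes more easily than half-filled N (2p³).
Tabulated first ionization energy (kJ/mol): N 1402, O 1314.
So O has the smaller IE₁ (O < N).

O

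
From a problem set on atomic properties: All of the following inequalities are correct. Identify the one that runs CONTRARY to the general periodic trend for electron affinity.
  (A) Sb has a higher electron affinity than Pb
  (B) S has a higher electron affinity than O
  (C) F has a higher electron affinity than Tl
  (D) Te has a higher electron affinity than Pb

(B)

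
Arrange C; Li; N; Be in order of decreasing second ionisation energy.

Consider each +1 ion: C⁺ still has 3 valence electrons; Li⁺ is the bare [He] core; N⁺ still has 4 valence electrons; Be⁺ still has 1 valence electron.
Pulling an electron out of a noble-gas core costs far more than removing a remaining valence electron, so Li sits at the high end of IE_2.
Valence configurations: C⁺ [He]2s²2p¹, N⁺ [He]2s²2p², Be⁺ [He]2s¹.
The numbers (kJ/mol): C 2353, Li 7298, N 2856, Be 1757.
So the second ionization energies run Be < C < N < Li.

Li > N > C > Be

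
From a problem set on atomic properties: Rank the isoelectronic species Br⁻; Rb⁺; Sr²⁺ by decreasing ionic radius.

All of these have 36 electrons, so size is governed by nuclear charge alone: the more protons, the stronger the pull on the same electron cloud, and the smaller the ion.
Nuclear charges: Sr²⁺ (Z=38), Rb⁺ (Z=37), Br⁻ (Z=35).
Largest to smallest: Br⁻ > Rb⁺ > Sr²⁺.

Br⁻ > Rb⁺ > Sr²⁺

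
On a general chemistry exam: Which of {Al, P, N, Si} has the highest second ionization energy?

The second ionization energy removes an electron from the +1 ion. For each element: Al⁺ still has 2 valence electrons; P⁺ still has 4 valence electrons; N⁺ still has 4 valence electrons; Si⁺ still has 3 valence electrons.
All are still removing valence electrons, so compare the +1 ions as you would atoms: IE_2 generally rises across a period (higher Z_eff) and falls down a group (larger shell), subject to the usual subshell exceptions.
Valence configurations: Al⁺ [Ne]3s², P⁺ [Ne]3s²3p², N⁺ [He]2s²2p², Si⁺ [Ne]3s²3p¹.
Si⁺ loses a lone 3p electron whereas Al⁺ must break into a filled 3s² pair, so IE_2(Al) > IE_2(Si) even though Si has the higher nuclear charge.
Tabulated IE_2 (kJ/mol): Al 1817, P 1907, N 2856, Si 1577.
Overall IE_2 order: Si < Al < P < N.

N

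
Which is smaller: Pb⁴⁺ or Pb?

Pb⁴⁺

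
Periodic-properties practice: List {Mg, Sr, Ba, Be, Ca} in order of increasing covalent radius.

Be < Mg < Ca < Sr < Ba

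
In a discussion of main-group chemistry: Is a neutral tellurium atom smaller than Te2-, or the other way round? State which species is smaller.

Te

Forming Te2- adds 2 electrons to Te. More electron–electron repulsion in the same shell, with unchanged nuclear charge, lets the cloud expand.
An anion is larger than its parent atom: Te2- > Te.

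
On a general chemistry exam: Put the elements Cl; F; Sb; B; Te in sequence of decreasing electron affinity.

Cl > F > Te > Sb > B

B is in period 2, group 13; F is in period 2, group 17; Cl is in period 3, group 17; Sb is in period 5, group 15; Te is in period 5, group 16.
Electron affinity generally becomes more exothermic across a period toward the halogens and less exothermic down a group.
These span different periods and groups, so the two trends combine.
Sb > B: period and group pull opposite ways; the across-period shift dominates (103 vs 27 kJ/mol).
Te > Sb: both are in period 5; the period trend gives Te the larger value.
F > Te: both effects reinforce here, so F is clearly the higher of the two.
Cl > F: this pair runs against the simple trend — see the exception note.
Note the exception: Cl has a higher electron affinity than F, contrary to the simple trend — F's small 2p subshell makes the incoming electron feel strong e⁻–e⁻ repulsion, so Cl actually releases more energy on gaining an electron.
Approximate values (kJ/mol): B 27, F 328, Cl 349, Sb 103, Te 190.
So from highest to lowest: Cl > F > Te > Sb > B.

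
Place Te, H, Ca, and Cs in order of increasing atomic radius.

H, Te, Ca, Cs

H is in period 1, group 1; Ca is in period 4, group 2; Te is in period 5, group 16; Cs is in period 6, group 1.
Across a period the added protons contract the valence shell; down a group each new principal shell makes the atom larger.
Here both period and group differ, so the two effects have to be weighed against each other.
Te > H: the two effects oppose for this pair; the down-group effect wins (136 vs 32 pm).
Ca > Te: the two effects oppose for this pair; the across-period effect wins (171 vs 136 pm).
Cs > Ca: relative to Ca, both the across-period and down-group shifts push Cs's atomic radius up.
Tabulated atomic radius (pm): H 32, Ca 171, Te 136, Cs 232.
So from smallest to largest: H < Te < Ca < Cs.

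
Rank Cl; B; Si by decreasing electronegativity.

B is in period 2, group 13; Si is in period 3, group 14; Cl is in period 3, group 17.
EN rises left→right (higher Z_eff, smaller atoms) and falls top→bottom (larger, more shielded atoms).
Neither a single period nor a single group — weigh both effects.
B > Si: the two effects oppose for this pair; the down-group effect wins (2.04 vs 1.90).
Cl > B: the two effects oppose for this pair; the across-period effect wins (3.16 vs 2.04).
Approximate values (Pauling): B 2.04, Si 1.90, Cl 3.16.
So from highest to lowest: Cl > B > Si.

Cl, B, Si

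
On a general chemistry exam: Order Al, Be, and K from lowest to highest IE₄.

Consider each +3 ion: Al³⁺ is the bare [Ne] core; Be³⁺ is already 1 electron into the core; K³⁺ is already 2 electrons into the core.
All of these are removing an electron from a noble-gas core or deeper; the smaller core (lower principal quantum number) is held far more tightly, and within a period the higher nuclear charge binds the same core more tightly.
Tabulated IE_4 (kJ/mol): Al 11577, Be 21007, K 5877.
So the fourth ionization energies run K < Al < Be.

K < Al < Be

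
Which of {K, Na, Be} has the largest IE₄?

Be

The fourth ionization energy removes an electron from the +3 ion. For each element: K³⁺ is already 2 electrons into the core; Na³⁺ is already 2 electrons into the core; Be³⁺ is already 1 electron into the core.
All of these are removing an electron from a noble-gas core or deeper; the smaller core (lower principal quantum number) is held far more tightly, and within a period the higher nuclear charge binds the same core more tightly.
The numbers (kJ/mol): K 5877, Na 9543, Be 21007.
So the fourth ionization energies run K < Na < Be.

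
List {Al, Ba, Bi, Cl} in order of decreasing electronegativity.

Al is in period 3, group 13; Cl is in period 3, group 17; Ba is in period 6, group 2; Bi is in period 6, group 15.
Atoms toward the upper right of the periodic table pull bonding electrons most strongly.
These span different periods and groups, so the two trends combine.
Al > Ba: both effects reinforce here, so Al is clearly the higher of the two.
Bi > Al: the two effects oppose for this pair; the across-period effect wins (2.02 vs 1.61).
Cl > Bi: relative to Bi, both the across-period and down-group shifts push Cl's electronegativity up.
For reference (Pauling): Al 1.61, Cl 3.16, Ba 0.89, Bi 2.02.
So from highest to lowest: Cl > Bi > Al > Ba.

Cl, Bi, Al, Ba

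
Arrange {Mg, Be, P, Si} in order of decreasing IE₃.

IE_3 is the cost of taking one more electron from the +2 cation: Mg²⁺ is the bare [Ne] core; Be²⁺ is the bare [He] core; P²⁺ still has 3 valence electrons; Si²⁺ still has 2 valence electrons.
Breaking into a closed-shell core is much more expensive than removing a leftover valence electron — Mg and Be have the largest IE_3 here.
Valence configurations: P²⁺ [Ne]3s²3p¹, Si²⁺ [Ne]3s².
P²⁺ loses a lone 3p electron whereas Si²⁺ must break into a filled 3s² pair, so IE_3(Si) > IE_3(P) even though P has the higher nuclear charge.
Tabulated IE_3 (kJ/mol): Mg 7733, Be 14849, P 2914, Si 3232.
Hence IE_3: P < Si < Mg < Be.

Be > Mg > Si > P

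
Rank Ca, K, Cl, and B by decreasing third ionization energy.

Ca > K > Cl > B

The third ionization energy removes an electron from the +2 ion. For each element: Ca²⁺ is the bare [Ar] core; K²⁺ is already 1 electron into the core; Cl²⁺ still has 5 valence electrons; B²⁺ still has 1 valence electron.
Core electrons are held far more tightly than valence electrons, so K and Ca top the IE_3 order.
Valence configurations: Cl²⁺ [Ne]3s²3p³, B²⁺ [He]2s¹.
Approximate IE_3 values (kJ/mol): Ca 4912, K 4420, Cl 3822, B 3660.
Putting it together, IE_3: B < Cl < K < Ca.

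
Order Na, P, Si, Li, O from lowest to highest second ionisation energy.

Si, P, O, Na, Li

IE_2 is the cost of taking one more electron from the +1 cation: Na⁺ is the bare [Ne] core; P⁺ still has 4 valence electrons; Si⁺ still has 3 valence electrons; Li⁺ is the bare [He] core; O⁺ still has 5 valence electrons.
Breaking into a closed-shell core is much more expensive than removing a leftover valence electron — Na and Li have the largest IE_2 here.
Valence configurations: P⁺ [Ne]3s²3p², Si⁺ [Ne]3s²3p¹, O⁺ [He]2s²2p³.
The numbers (kJ/mol): Na 4562, P 1907, Si 1577, Li 7298, O 3388.
Overall IE_2 order: Si < P < O < Na < Li.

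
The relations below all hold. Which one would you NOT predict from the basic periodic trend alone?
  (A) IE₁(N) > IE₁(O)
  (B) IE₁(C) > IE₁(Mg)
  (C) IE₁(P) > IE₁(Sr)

The general trend: IE₁ increases across a period and decreases down a group.
(A) N (period 2, group 15) vs O (period 2, group 16): the stated order contradicts the simple trend.
(B) C (period 2, group 14) vs Mg (period 3, group 2): the stated order agrees with the simple trend.
(C) P (period 3, group 15) vs Sr (period 5, group 2): the stated order agrees with the simple trend.
The exception is (A): pairing an electron in O's 2p⁴ costs repulsion energy, so O ionizes more easily than half-filled N (2p³).

(A)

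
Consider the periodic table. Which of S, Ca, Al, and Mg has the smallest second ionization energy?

Ca

The second ionization energy removes an electron from the +1 ion. For each element: S⁺ still has 5 valence electrons; Ca⁺ still has 1 valence electron; Al⁺ still has 2 valence electrons; Mg⁺ still has 1 valence electron.
All are still removing valence electrons, so compare the +1 ions as you would atoms: IE_2 generally rises across a period (higher Z_eff) and falls down a group (larger shell), subject to the usual subshell exceptions.
Valence configurations: S⁺ [Ne]3s²3p³, Ca⁺ [Ar]4s¹, Al⁺ [Ne]3s², Mg⁺ [Ne]3s¹.
Approximate IE_2 values (kJ/mol): S 2252, Ca 1145, Al 1817, Mg 1451.
Overall IE_2 order: Ca < Mg < Al < S.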